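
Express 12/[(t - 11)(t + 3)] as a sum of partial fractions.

12/(t - 11)(t + 3) = α/(t - 11) + β/(t + 3). α = 12/(11 + 3) = 6/7, β = 12/(-3 - 11) = -6/7
Result: (6/7)/(t - 11) - (6/7)/(t + 3)


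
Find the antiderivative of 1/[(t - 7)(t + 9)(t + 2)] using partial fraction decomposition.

Cover-up: A = 1/144, B = 1/112, C = -1/63. Decomposition: (1/144)/(t - 7) + (1/112)/(t + 9) - (1/63)/(t + 2). Integrate each term: (1/144) ln|(t - 7)| + (1/112) ln|(t + 9)| - (1/63) ln|(t + 2)| + C


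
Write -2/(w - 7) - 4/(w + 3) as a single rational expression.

Common denominator (w - 7)(w + 3). Numerator: -2(w + 3) - 4(w - 7) = (-2w - 6) - (4w - 28) = -6w + 22
Result: (-6w + 22)/[(w - 7)(w + 3)]


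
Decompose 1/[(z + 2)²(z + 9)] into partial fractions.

Cover-up at z=-9: γ = 1/(-9 + 2)² = 1/49. Cover-up at z=-2: β = 1/(-2 + 9) = 1/7. Comparing z² coeff: α = -γ = -1/49
Result: (-1/49)/(z + 2) + (1/7)/(z + 2)² + (1/49)/(z + 9)


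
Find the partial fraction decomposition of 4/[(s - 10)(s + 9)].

4/(s - 10)(s + 9) = A/(s - 10) + B/(s + 9). A = 4/(10 + 9) = 4/19, B = 4/(-9 - 10) = -4/19
Result: (4/19)/(s - 10) - (4/19)/(s + 9)


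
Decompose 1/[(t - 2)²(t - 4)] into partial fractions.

Cover-up at t=4: γ = 1/(4 - 2)² = 1/4. Cover-up at t=2: β = 1/(2 - 4) = -1/2. Comparing t² coeff: α = -γ = -1/4
Result: (-1/4)/(t - 2) - (1/2)/(t - 2)² + (1/4)/(t - 4)


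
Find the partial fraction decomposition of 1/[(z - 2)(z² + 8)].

Cover-up at z = 2: α = 1/(2² + 8) = 1/12. Then β = -α = -1/12, γ = -α·(0 + 2) = -1/6
Result: (1/12)/(z - 2) - ((1/12)z + 1/6)/(z² + 8)


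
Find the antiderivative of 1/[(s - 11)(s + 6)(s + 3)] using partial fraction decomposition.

Cover-up: P = 1/238, Q = 1/51, R = -1/42. Decomposition: (1/238)/(s - 11) + (1/51)/(s + 6) - (1/42)/(s + 3). Integrate each term: (1/238) ln|(s - 11)| + (1/51) ln|(s + 6)| - (1/42) ln|(s + 3)| + C


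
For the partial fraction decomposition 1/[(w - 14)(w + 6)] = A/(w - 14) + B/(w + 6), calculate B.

Cover-up at w = -6: B = 1/(-6 - 14) = -1/20


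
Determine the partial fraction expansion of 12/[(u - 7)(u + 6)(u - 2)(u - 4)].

Using Heaviside cover-up: (4/65)/(u - 7) - (3/260)/(u + 6) + (3/20)/(u - 2) - (1/5)/(u - 4)


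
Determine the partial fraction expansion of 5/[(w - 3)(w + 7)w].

Using cover-up method: P = 1/6, Q = 1/14, R = -5/21
Result: (1/6)/(w - 3) + (1/14)/(w + 7) - (5/21)/w


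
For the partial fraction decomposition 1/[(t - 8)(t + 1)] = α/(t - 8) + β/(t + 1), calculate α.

Cover-up at t = 8: α = 1/(8 + 1) = 1/9


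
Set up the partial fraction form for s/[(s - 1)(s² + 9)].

Linear + irreducible quadratic: P/(s - 1) + (Qs + R)/(s² + 9)


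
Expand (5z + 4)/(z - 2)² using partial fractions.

(5z + 4) = α(z - 2) + β. At z = 2: β = 5·2 + 4 = 14. Coeff of z: α = 5
Result: 5/(z - 2) + 14/(z - 2)²


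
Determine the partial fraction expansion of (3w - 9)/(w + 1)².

(3w - 9) = A(w + 1) + B. At w = -1: B = 3·(-1) - 9 = -12. Coeff of w: A = 3
Result: 3/(w + 1) - 12/(w + 1)²


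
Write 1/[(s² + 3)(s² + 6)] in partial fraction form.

Coefficient matching gives A = C = 0, B = 1/(6-3) = 1/3, D = -B = -1/3
Result: (1/3)/(s² + 3) - (1/3)/(s² + 6)


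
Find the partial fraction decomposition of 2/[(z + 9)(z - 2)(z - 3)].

Using cover-up method: A = 1/66, B = -2/11, C = 1/6
Result: (1/66)/(z + 9) - (2/11)/(z - 2) + (1/6)/(z - 3)


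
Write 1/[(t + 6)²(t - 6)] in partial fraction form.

Cover-up at t=6: C = 1/(6 + 6)² = 1/144. Cover-up at t=-6: B = 1/(-6 - 6) = -1/12. Comparing t² coeff: A = -C = -1/144
Result: (-1/144)/(t + 6) - (1/12)/(t + 6)² + (1/144)/(t - 6)


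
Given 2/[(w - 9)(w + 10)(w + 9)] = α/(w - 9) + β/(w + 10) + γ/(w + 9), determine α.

Cover-up at w = 9: α = 2/[(9 + 10)(9 + 9)] = 2/[(19)(18)] = 2/342 = 1/171


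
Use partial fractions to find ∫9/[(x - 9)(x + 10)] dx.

Decompose: 9/[(x - 9)(x + 10)] = (9/19)/(x - 9) - (9/19)/(x + 10). Integrate each term: (9/19) ln|(x - 9)| - (9/19) ln|(x + 10)| + C


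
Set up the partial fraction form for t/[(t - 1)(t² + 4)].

Linear + irreducible quadratic: P/(t - 1) + (Qt + R)/(t² + 4)


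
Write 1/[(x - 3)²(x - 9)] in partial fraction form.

Cover-up at x=9: R = 1/(9 - 3)² = 1/36. Cover-up at x=3: Q = 1/(3 - 9) = -1/6. Comparing x² coeff: P = -R = -1/36
Result: (-1/36)/(x - 3) - (1/6)/(x - 3)² + (1/36)/(x - 9)


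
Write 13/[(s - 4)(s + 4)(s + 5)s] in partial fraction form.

Using Heaviside cover-up: (13/288)/(s - 4) + (13/32)/(s + 4) - (13/45)/(s + 5) - (13/80)/s


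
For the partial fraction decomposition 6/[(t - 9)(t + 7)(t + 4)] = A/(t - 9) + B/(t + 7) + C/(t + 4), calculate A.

Cover-up at t = 9: A = 6/[(9 + 7)(9 + 4)] = 6/[(16)(13)] = 6/208 = 3/104


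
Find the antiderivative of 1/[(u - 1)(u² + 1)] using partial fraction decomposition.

Cover-up at u=1: α = 1/(1²+1) = 1/2. Coeff matching: β = -1/2, γ = -1/2. Decomposition: (1/2)/(u - 1) - ((1/2)u + 1/2)/(u² + 1). Integrate: linear → ln, quadratic → (1/2)ln + arctan: (1/2) ln|(u - 1)| - (1/4) ln(u² + 1) - (1/2) arctan(u) + C


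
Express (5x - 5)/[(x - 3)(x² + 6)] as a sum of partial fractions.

At x=3: A = (5·3 - 5)/(3² + 6) = 2/3. B = -A = -2/3, C = 5 - 3·A = 3
Result: (2/3)/(x - 3) - ((2/3)x - 3)/(x² + 6)


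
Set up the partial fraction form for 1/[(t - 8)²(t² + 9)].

Repeated linear + quadratic: P/(t - 8) + Q/(t - 8)² + (Rt + S)/(t² + 9)


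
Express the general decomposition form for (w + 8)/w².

Repeated linear factor: α/w + β/w²


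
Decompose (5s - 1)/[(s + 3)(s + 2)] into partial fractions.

At s=-3: A = (5·(-3) - 1)/(-3 + 2) = 16. At s=-2: B = (5·(-2) - 1)/(-2 + 3) = -11
Result: 16/(s + 3) - 11/(s + 2)


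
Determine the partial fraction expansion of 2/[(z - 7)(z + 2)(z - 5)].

Using cover-up method: A = 1/9, B = 2/63, C = -1/7
Result: (1/9)/(z - 7) + (2/63)/(z + 2) - (1/7)/(z - 5)


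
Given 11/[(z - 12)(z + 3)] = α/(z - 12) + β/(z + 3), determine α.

Cover-up at z = 12: α = 11/(12 + 3) = 11/15


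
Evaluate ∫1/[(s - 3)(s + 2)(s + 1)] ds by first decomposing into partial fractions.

Cover-up: α = 1/20, β = 1/5, γ = -1/4. Decomposition: (1/20)/(s - 3) + (1/5)/(s + 2) - (1/4)/(s + 1). Integrate each term: (1/20) ln|(s - 3)| + (1/5) ln|(s + 2)| - (1/4) ln|(s + 1)| + C


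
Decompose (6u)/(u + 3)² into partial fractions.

(6u) = A(u + 3) + B. At u = -3: B = 6·(-3) + 0 = -18. Coeff of u: A = 6
Result: 6/(u + 3) - 18/(u + 3)²


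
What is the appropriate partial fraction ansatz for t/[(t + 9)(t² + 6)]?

Linear + irreducible quadratic: P/(t + 9) + (Qt + R)/(t² + 6)


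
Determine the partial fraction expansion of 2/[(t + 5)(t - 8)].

2/(t + 5)(t - 8) = A/(t + 5) + B/(t - 8). A = 2/(-5 - 8) = -2/13, B = 2/(8 + 5) = 2/13
Result: (-2/13)/(t + 5) + (2/13)/(t - 8)


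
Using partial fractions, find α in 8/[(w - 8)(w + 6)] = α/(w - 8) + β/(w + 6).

Cover-up at w = 8: α = 8/(8 + 6) = 8/14 = 4/7


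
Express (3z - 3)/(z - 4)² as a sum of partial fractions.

(3z - 3) = A(z - 4) + B. At z = 4: B = 3·4 - 3 = 9. Coeff of z: A = 3
Result: 3/(z - 4) + 9/(z - 4)²


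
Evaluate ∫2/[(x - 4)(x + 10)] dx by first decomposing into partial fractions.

Decompose: 2/[(x - 4)(x + 10)] = (1/7)/(x - 4) - (1/7)/(x + 10). Integrate each term: (1/7) ln|(x - 4)| - (1/7) ln|(x + 10)| + C


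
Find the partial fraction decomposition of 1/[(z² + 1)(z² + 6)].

Coefficient matching gives α = γ = 0, β = 1/(6-1) = 1/5, δ = -β = -1/5
Result: (1/5)/(z² + 1) - (1/5)/(z² + 6)


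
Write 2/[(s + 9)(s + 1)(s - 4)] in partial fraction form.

Using cover-up method: α = 1/52, β = -1/20, γ = 2/65
Result: (1/52)/(s + 9) - (1/20)/(s + 1) + (2/65)/(s - 4)


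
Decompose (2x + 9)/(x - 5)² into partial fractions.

(2x + 9) = P(x - 5) + Q. At x = 5: Q = 2·5 + 9 = 19. Coeff of x: P = 2
Result: 2/(x - 5) + 19/(x - 5)²


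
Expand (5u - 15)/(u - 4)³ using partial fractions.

(5u - 15) = A(u - 4)² + B(u - 4) + C. At u = 4: C = 5·4 - 15 = 5. Coefficients: A = 0, B = 5
Result: 5/(u - 4)² + 5/(u - 4)³


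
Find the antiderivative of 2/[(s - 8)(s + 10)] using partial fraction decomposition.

Decompose: 2/[(s - 8)(s + 10)] = (1/9)/(s - 8) - (1/9)/(s + 10). Integrate each term: (1/9) ln|(s - 8)| - (1/9) ln|(s + 10)| + C


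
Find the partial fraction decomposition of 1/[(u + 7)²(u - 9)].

Cover-up at u=9: γ = 1/(9 + 7)² = 1/256. Cover-up at u=-7: β = 1/(-7 - 9) = -1/16. Comparing u² coeff: α = -γ = -1/256
Result: (-1/256)/(u + 7) - (1/16)/(u + 7)² + (1/256)/(u - 9)


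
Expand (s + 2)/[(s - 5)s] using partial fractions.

At s=5: P = (1·5 + 2)/(5 - 0) = 7/5. At s=0: Q = (1·0 + 2)/(0 - 5) = -2/5
Result: (7/5)/(s - 5) - (2/5)/s


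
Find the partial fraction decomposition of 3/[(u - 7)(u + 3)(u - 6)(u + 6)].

Using Heaviside cover-up: (3/130)/(u - 7) + (1/90)/(u + 3) - (1/36)/(u - 6) - (1/156)/(u + 6)


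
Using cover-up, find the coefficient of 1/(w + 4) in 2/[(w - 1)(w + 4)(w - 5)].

Cover (w + 4), set w=-4: 2/[(-4 - 1)(-4 - 5)] = 2/45


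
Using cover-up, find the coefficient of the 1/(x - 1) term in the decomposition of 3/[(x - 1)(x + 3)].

Cover (x - 1), set x=1: 3/((x + 3) at x=1) = 3/(4) = 3/4


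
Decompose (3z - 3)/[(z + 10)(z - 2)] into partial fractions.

At z=-10: A = (3·(-10) - 3)/(-10 - 2) = 11/4. At z=2: B = (3·2 - 3)/(2 + 10) = 1/4
Result: (11/4)/(z + 10) + (1/4)/(z - 2)


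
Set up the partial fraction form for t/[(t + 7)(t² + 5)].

Linear + irreducible quadratic: A/(t + 7) + (Bt + C)/(t² + 5)


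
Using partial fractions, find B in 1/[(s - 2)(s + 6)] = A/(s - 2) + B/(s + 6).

Cover-up at s = -6: B = 1/(-6 - 2) = -1/8


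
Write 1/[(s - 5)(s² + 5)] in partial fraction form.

Cover-up at s = 5: P = 1/(5² + 5) = 1/30. Then Q = -P = -1/30, R = -P·(0 + 5) = -1/6
Result: (1/30)/(s - 5) - ((1/30)s + 1/6)/(s² + 5)


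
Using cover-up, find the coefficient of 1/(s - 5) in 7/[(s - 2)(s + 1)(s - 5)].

Cover (s - 5), set s=5: 7/[(5 - 2)(5 + 1)] = 7/18


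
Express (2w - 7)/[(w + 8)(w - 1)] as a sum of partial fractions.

At w=-8: A = (2·(-8) - 7)/(-8 - 1) = 23/9. At w=1: B = (2·1 - 7)/(1 + 8) = -5/9
Result: (23/9)/(w + 8) - (5/9)/(w - 1)


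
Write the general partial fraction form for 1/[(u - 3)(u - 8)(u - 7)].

Three distinct linear factors: α/(u - 3) + β/(u - 8) + γ/(u - 7)


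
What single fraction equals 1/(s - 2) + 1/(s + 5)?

Common denominator (s - 2)(s + 5). Numerator: 1(s + 5) + 1(s - 2) = (s + 5) + (s - 2) = 2s + 3
Result: (2s + 3)/[(s - 2)(s + 5)]


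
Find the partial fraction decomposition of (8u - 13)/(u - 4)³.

(8u - 13) = A(u - 4)² + B(u - 4) + C. At u = 4: C = 8·4 - 13 = 19. Coefficients: A = 0, B = 8
Result: 8/(u - 4)² + 19/(u - 4)³


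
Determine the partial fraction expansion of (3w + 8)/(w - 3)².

(3w + 8) = P(w - 3) + Q. At w = 3: Q = 3·3 + 8 = 17. Coeff of w: P = 3
Result: 3/(w - 3) + 17/(w - 3)²


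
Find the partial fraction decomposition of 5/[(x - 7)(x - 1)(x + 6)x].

Using Heaviside cover-up: (5/546)/(x - 7) - (5/42)/(x - 1) - (5/546)/(x + 6) + (5/42)/x


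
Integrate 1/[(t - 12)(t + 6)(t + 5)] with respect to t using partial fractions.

Cover-up: A = 1/306, B = 1/18, C = -1/17. Decomposition: (1/306)/(t - 12) + (1/18)/(t + 6) - (1/17)/(t + 5). Integrate each term: (1/306) ln|(t - 12)| + (1/18) ln|(t + 6)| - (1/17) ln|(t + 5)| + C


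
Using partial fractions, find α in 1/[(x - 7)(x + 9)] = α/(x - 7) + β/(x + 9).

Cover-up at x = 7: α = 1/(7 + 9) = 1/16


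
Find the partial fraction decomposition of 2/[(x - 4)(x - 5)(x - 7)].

Using cover-up method: A = 2/3, B = -1, C = 1/3
Result: (2/3)/(x - 4) - 1/(x - 5) + (1/3)/(x - 7)


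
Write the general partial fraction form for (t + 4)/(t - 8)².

Repeated linear factor: α/(t - 8) + β/(t - 8)²


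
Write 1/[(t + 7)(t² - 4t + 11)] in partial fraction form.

Cover-up at t = -7: A = 1/((-7)² - 4·(-7) + 11) = 1/88. Then B = -A = -1/88, C = -A·(-4 - 7) = 1/8
Result: (1/88)/(t + 7) - ((1/88)t - 1/8)/(t² - 4t + 11)


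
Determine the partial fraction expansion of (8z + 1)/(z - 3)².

(8z + 1) = P(z - 3) + Q. At z = 3: Q = 8·3 + 1 = 25. Coeff of z: P = 8
Result: 8/(z - 3) + 25/(z - 3)²


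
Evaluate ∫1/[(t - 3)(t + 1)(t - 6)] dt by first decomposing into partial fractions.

Cover-up: α = -1/12, β = 1/28, γ = 1/21. Decomposition: (-1/12)/(t - 3) + (1/28)/(t + 1) + (1/21)/(t - 6). Integrate each term: (-1/12) ln|(t - 3)| + (1/28) ln|(t + 1)| + (1/21) ln|(t - 6)| + C


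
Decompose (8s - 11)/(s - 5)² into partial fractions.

(8s - 11) = P(s - 5) + Q. At s = 5: Q = 8·5 - 11 = 29. Coeff of s: P = 8
Result: 8/(s - 5) + 29/(s - 5)²


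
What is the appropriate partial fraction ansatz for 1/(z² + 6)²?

Repeated quadratic factor: (Pz + Q)/(z² + 6) + (Rz + S)/(z² + 6)²


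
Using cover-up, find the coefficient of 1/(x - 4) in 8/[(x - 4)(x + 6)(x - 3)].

Cover (x - 4), set x=4: 8/[(4 + 6)(4 - 3)] = 4/5


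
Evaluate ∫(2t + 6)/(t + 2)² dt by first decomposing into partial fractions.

Decompose: A = 2, B = 2·(-2) + 6 = 2, so (2t + 6)/(t + 2)² = 2/(t + 2) + 2/(t + 2)². Integrate: ∫ A/(t + 2) dt = 2 ln|(t + 2)|; ∫ B/(t + 2)² dt = -2/(t + 2). Sum: 2 ln|(t + 2)| - 2/(t + 2) + C


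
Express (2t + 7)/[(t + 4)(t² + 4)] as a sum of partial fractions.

At t=-4: A = (2·(-4) + 7)/((-4)² + 4) = -1/20. B = -A = 1/20, C = 2 - (-4)·A = 9/5
Result: (-1/20)/(t + 4) + ((1/20)t + 9/5)/(t² + 4)


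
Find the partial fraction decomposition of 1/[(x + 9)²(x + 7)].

Cover-up at x=-7: C = 1/(-7 + 9)² = 1/4. Cover-up at x=-9: B = 1/(-9 + 7) = -1/2. Comparing x² coeff: A = -C = -1/4
Result: (-1/4)/(x + 9) - (1/2)/(x + 9)² + (1/4)/(x + 7)


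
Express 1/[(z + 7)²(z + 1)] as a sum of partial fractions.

Cover-up at z=-1: R = 1/(-1 + 7)² = 1/36. Cover-up at z=-7: Q = 1/(-7 + 1) = -1/6. Comparing z² coeff: P = -R = -1/36
Result: (-1/36)/(z + 7) - (1/6)/(z + 7)² + (1/36)/(z + 1)


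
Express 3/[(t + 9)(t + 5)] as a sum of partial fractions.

3/(t + 9)(t + 5) = A/(t + 9) + B/(t + 5). A = 3/(-9 + 5) = -3/4, B = 3/(-5 + 9) = 3/4
Result: (-3/4)/(t + 9) + (3/4)/(t + 5)


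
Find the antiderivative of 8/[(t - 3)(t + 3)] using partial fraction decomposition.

Decompose: 8/[(t - 3)(t + 3)] = (4/3)/(t - 3) - (4/3)/(t + 3). Integrate each term: (4/3) ln|(t - 3)| - (4/3) ln|(t + 3)| + C


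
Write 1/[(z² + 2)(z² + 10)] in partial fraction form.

Coefficient matching gives A = C = 0, B = 1/(10-2) = 1/8, D = -B = -1/8
Result: (1/8)/(z² + 2) - (1/8)/(z² + 10)


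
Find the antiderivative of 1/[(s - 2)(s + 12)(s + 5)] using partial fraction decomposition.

Cover-up: A = 1/98, B = 1/98, C = -1/49. Decomposition: (1/98)/(s - 2) + (1/98)/(s + 12) - (1/49)/(s + 5). Integrate each term: (1/98) ln|(s - 2)| + (1/98) ln|(s + 12)| - (1/49) ln|(s + 5)| + C


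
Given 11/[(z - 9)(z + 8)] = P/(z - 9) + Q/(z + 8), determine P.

Cover-up at z = 9: P = 11/(9 + 8) = 11/17


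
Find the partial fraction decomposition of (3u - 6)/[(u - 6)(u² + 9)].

At u=6: A = (3·6 - 6)/(6² + 9) = 4/15. B = -A = -4/15, C = 3 - 6·A = 7/5
Result: (4/15)/(u - 6) - ((4/15)u - 7/5)/(u² + 9)


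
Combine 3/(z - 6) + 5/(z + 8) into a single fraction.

Common denominator (z - 6)(z + 8). Numerator: 3(z + 8) + 5(z - 6) = (3z + 24) + (5z - 30) = 8z - 6
Result: (8z - 6)/[(z - 6)(z + 8)]


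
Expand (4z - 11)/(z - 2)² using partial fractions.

(4z - 11) = P(z - 2) + Q. At z = 2: Q = 4·2 - 11 = -3. Coeff of z: P = 4
Result: 4/(z - 2) - 3/(z - 2)²


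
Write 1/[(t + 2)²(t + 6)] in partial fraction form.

Cover-up at t=-6: γ = 1/(-6 + 2)² = 1/16. Cover-up at t=-2: β = 1/(-2 + 6) = 1/4. Comparing t² coeff: α = -γ = -1/16
Result: (-1/16)/(t + 2) + (1/4)/(t + 2)² + (1/16)/(t + 6)


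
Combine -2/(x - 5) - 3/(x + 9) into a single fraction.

Common denominator (x - 5)(x + 9). Numerator: -2(x + 9) - 3(x - 5) = (-2x - 18) - (3x - 15) = -5x - 3
Result: (-5x - 3)/[(x - 5)(x + 9)]


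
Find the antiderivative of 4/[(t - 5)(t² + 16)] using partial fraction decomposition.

Cover-up at t=5: P = 4/(5²+16) = 4/41. Coeff matching: Q = -4/41, R = -20/41. Decomposition: (4/41)/(t - 5) - ((4/41)t + 20/41)/(t² + 16). Integrate: linear → ln, quadratic → (1/2)ln + arctan: (4/41) ln|(t - 5)| - (2/41) ln(t² + 16) - (5/41) arctan(t/4) + C


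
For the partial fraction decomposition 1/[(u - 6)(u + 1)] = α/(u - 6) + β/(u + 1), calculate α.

Cover-up at u = 6: α = 1/(6 + 1) = 1/7


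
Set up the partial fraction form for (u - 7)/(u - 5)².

Repeated linear factor: A/(u - 5) + B/(u - 5)²


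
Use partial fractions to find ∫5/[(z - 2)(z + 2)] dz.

Decompose: 5/[(z - 2)(z + 2)] = (5/4)/(z - 2) - (5/4)/(z + 2). Integrate each term: (5/4) ln|(z - 2)| - (5/4) ln|(z + 2)| + C


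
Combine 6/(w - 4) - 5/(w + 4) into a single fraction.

Common denominator (w - 4)(w + 4). Numerator: 6(w + 4) - 5(w - 4) = (6w + 24) - (5w - 20) = w + 44
Result: (w + 44)/[(w - 4)(w + 4)]


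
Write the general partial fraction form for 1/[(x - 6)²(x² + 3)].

Repeated linear + quadratic: A/(x - 6) + B/(x - 6)² + (Cx + D)/(x² + 3)


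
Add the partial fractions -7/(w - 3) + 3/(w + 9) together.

Common denominator (w - 3)(w + 9). Numerator: -7(w + 9) + 3(w - 3) = (-7w - 63) + (3w - 9) = -4w - 72
Result: (-4w - 72)/[(w - 3)(w + 9)]


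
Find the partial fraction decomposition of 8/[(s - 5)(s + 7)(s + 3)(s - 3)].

Using Heaviside cover-up: (1/24)/(s - 5) - (1/60)/(s + 7) + (1/24)/(s + 3) - (1/15)/(s - 3)


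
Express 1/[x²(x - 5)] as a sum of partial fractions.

Cover-up at x=5: γ = 1/(5 - 0)² = 1/25. Cover-up at x=0: β = 1/(0 - 5) = -1/5. Comparing x² coeff: α = -γ = -1/25
Result: (-1/25)/x - (1/5)/x² + (1/25)/(x - 5)


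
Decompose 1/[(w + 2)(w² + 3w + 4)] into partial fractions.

Cover-up at w = -2: A = 1/((-2)² + 3·(-2) + 4) = 1/2. Then B = -A = -1/2, C = -A·(3 - 2) = -1/2
Result: (1/2)/(w + 2) - ((1/2)w + 1/2)/(w² + 3w + 4)


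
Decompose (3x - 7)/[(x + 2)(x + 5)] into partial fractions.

At x=-2: A = (3·(-2) - 7)/(-2 + 5) = -13/3. At x=-5: B = (3·(-5) - 7)/(-5 + 2) = 22/3
Result: (-13/3)/(x + 2) + (22/3)/(x + 5)


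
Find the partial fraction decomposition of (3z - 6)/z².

(3z - 6) = Pz + Q. At z = 0: Q = 3·0 - 6 = -6. Coeff of z: P = 3
Result: 3/z - 6/z²


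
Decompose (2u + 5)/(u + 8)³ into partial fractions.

(2u + 5) = α(u + 8)² + β(u + 8) + γ. At u = -8: γ = 2·(-8) + 5 = -11. Coefficients: α = 0, β = 2
Result: 2/(u + 8)² - 11/(u + 8)³


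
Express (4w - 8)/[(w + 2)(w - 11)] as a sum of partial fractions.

At w=-2: A = (4·(-2) - 8)/(-2 - 11) = 16/13. At w=11: B = (4·11 - 8)/(11 + 2) = 36/13
Result: (16/13)/(w + 2) + (36/13)/(w - 11)


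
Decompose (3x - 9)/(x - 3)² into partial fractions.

(3x - 9) = α(x - 3) + β. At x = 3: β = 3·3 - 9 = 0. Coeff of x: α = 3
Result: 3/(x - 3)


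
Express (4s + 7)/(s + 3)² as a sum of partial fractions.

(4s + 7) = α(s + 3) + β. At s = -3: β = 4·(-3) + 7 = -5. Coeff of s: α = 4
Result: 4/(s + 3) - 5/(s + 3)²


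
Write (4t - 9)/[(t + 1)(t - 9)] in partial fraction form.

At t=-1: A = (4·(-1) - 9)/(-1 - 9) = 13/10. At t=9: B = (4·9 - 9)/(9 + 1) = 27/10
Result: (13/10)/(t + 1) + (27/10)/(t - 9)


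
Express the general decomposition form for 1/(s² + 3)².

Repeated quadratic factor: (αs + β)/(s² + 3) + (γs + δ)/(s² + 3)²


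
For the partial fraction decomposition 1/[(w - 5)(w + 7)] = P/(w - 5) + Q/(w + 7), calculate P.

Cover-up at w = 5: P = 1/(5 + 7) = 1/12


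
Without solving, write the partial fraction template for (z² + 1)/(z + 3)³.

Repeated linear factor (power 3): α/(z + 3) + β/(z + 3)² + γ/(z + 3)³


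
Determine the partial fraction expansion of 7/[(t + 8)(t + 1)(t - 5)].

Using cover-up method: A = 1/13, B = -1/6, C = 7/78
Result: (1/13)/(t + 8) - (1/6)/(t + 1) + (7/78)/(t - 5)


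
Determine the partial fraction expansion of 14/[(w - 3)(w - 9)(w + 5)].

Using cover-up method: P = -7/24, Q = 1/6, R = 1/8
Result: (-7/24)/(w - 3) + (1/6)/(w - 9) + (1/8)/(w + 5)


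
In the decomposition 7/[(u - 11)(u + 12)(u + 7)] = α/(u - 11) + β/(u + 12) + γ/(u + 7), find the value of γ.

Cover-up at u = -7: γ = 7/[(-7 - 11)(-7 + 12)] = 7/[(-18)(5)] = -7/90


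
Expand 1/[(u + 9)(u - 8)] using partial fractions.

1/(u + 9)(u - 8) = A/(u + 9) + B/(u - 8). A = 1/(-9 - 8) = -1/17, B = 1/(8 + 9) = 1/17
Result: (-1/17)/(u + 9) + (1/17)/(u - 8)


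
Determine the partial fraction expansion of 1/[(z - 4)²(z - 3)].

Cover-up at z=3: R = 1/(3 - 4)² = 1. Cover-up at z=4: Q = 1/(4 - 3) = 1. Comparing z² coeff: P = -R = -1
Result: -1/(z - 4) + 1/(z - 4)² + 1/(z - 3)


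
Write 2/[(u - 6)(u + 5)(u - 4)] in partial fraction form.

Using cover-up method: P = 1/11, Q = 2/99, R = -1/9
Result: (1/11)/(u - 6) + (2/99)/(u + 5) - (1/9)/(u - 4)


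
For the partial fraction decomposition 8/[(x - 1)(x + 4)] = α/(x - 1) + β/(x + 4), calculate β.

Cover-up at x = -4: β = 8/(-4 - 1) = -8/5


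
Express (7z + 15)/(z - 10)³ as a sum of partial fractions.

(7z + 15) = P(z - 10)² + Q(z - 10) + R. At z = 10: R = 7·10 + 15 = 85. Coefficients: P = 0, Q = 7
Result: 7/(z - 10)² + 85/(z - 10)³


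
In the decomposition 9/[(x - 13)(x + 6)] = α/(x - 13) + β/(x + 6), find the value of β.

Cover-up at x = -6: β = 9/(-6 - 13) = -9/19


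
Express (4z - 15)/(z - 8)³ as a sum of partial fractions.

(4z - 15) = A(z - 8)² + B(z - 8) + C. At z = 8: C = 4·8 - 15 = 17. Coefficients: A = 0, B = 4
Result: 4/(z - 8)² + 17/(z - 8)³


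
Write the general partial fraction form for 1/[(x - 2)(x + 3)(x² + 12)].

Two linear + quadratic: α/(x - 2) + β/(x + 3) + (γx + δ)/(x² + 12)


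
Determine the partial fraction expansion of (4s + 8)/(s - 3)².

(4s + 8) = α(s - 3) + β. At s = 3: β = 4·3 + 8 = 20. Coeff of s: α = 4
Result: 4/(s - 3) + 20/(s - 3)²


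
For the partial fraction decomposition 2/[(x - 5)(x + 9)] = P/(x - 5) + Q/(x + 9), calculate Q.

Cover-up at x = -9: Q = 2/(-9 - 5) = -2/14 = -1/7


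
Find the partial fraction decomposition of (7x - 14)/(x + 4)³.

(7x - 14) = A(x + 4)² + B(x + 4) + C. At x = -4: C = 7·(-4) - 14 = -42. Coefficients: A = 0, B = 7
Result: 7/(x + 4)² - 42/(x + 4)³


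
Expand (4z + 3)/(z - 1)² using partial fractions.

(4z + 3) = A(z - 1) + B. At z = 1: B = 4·1 + 3 = 7. Coeff of z: A = 4
Result: 4/(z - 1) + 7/(z - 1)²


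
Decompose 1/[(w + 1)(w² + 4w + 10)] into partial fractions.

Cover-up at w = -1: P = 1/((-1)² + 4·(-1) + 10) = 1/7. Then Q = -P = -1/7, R = -P·(4 - 1) = -3/7
Result: (1/7)/(w + 1) - ((1/7)w + 3/7)/(w² + 4w + 10)


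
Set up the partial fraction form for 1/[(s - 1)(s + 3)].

Distinct linear factors: P/(s - 1) + Q/(s + 3)


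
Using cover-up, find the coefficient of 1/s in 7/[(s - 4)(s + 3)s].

Cover s, set s=0: 7/[(0 - 4)(0 + 3)] = -7/12


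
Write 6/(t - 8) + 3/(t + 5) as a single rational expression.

Common denominator (t - 8)(t + 5). Numerator: 6(t + 5) + 3(t - 8) = (6t + 30) + (3t - 24) = 9t + 6
Result: (9t + 6)/[(t - 8)(t + 5)]


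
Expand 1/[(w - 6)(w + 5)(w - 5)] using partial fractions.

Using cover-up method: A = 1/11, B = 1/110, C = -1/10
Result: (1/11)/(w - 6) + (1/110)/(w + 5) - (1/10)/(w - 5)


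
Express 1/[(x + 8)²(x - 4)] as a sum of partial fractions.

Cover-up at x=4: R = 1/(4 + 8)² = 1/144. Cover-up at x=-8: Q = 1/(-8 - 4) = -1/12. Comparing x² coeff: P = -R = -1/144
Result: (-1/144)/(x + 8) - (1/12)/(x + 8)² + (1/144)/(x - 4)


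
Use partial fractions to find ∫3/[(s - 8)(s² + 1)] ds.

Cover-up at s=8: P = 3/(8²+1) = 3/65. Coeff matching: Q = -3/65, R = -24/65. Decomposition: (3/65)/(s - 8) - ((3/65)s + 24/65)/(s² + 1). Integrate: linear → ln, quadratic → (1/2)ln + arctan: (3/65) ln|(s - 8)| - (3/130) ln(s² + 1) - (24/65) arctan(s) + C


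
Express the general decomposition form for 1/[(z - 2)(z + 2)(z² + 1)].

Two linear + quadratic: P/(z - 2) + Q/(z + 2) + (Rz + S)/(z² + 1)


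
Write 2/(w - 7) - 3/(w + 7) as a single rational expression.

Common denominator (w - 7)(w + 7). Numerator: 2(w + 7) - 3(w - 7) = (2w + 14) - (3w - 21) = -w + 35
Result: (-w + 35)/[(w - 7)(w + 7)]


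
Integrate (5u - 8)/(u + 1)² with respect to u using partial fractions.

Decompose: P = 5, Q = 5·(-1) - 8 = -13, so (5u - 8)/(u + 1)² = 5/(u + 1) - 13/(u + 1)². Integrate: ∫ P/(u + 1) du = 5 ln|(u + 1)|; ∫ Q/(u + 1)² du = 13/(u + 1). Sum: 5 ln|(u + 1)| + 13/(u + 1) + C


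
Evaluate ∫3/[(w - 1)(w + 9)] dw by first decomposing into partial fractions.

Decompose: 3/[(w - 1)(w + 9)] = (3/10)/(w - 1) - (3/10)/(w + 9). Integrate each term: (3/10) ln|(w - 1)| - (3/10) ln|(w + 9)| + C


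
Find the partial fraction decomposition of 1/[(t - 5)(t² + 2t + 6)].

Cover-up at t = 5: P = 1/(5² + 2·5 + 6) = 1/41. Then Q = -P = -1/41, R = -P·(2 + 5) = -7/41
Result: (1/41)/(t - 5) - ((1/41)t + 7/41)/(t² + 2t + 6)


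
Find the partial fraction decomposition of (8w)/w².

(8w) = αw + β. At w = 0: β = 8·0 + 0 = 0. Coeff of w: α = 8
Result: 8/w


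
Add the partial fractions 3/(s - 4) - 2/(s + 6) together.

Common denominator (s - 4)(s + 6). Numerator: 3(s + 6) - 2(s - 4) = (3s + 18) - (2s - 8) = s + 26
Result: (s + 26)/[(s - 4)(s + 6)]


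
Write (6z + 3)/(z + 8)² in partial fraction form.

(6z + 3) = P(z + 8) + Q. At z = -8: Q = 6·(-8) + 3 = -45. Coeff of z: P = 6
Result: 6/(z + 8) - 45/(z + 8)²


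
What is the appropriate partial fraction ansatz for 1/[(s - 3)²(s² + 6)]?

Repeated linear + quadratic: P/(s - 3) + Q/(s - 3)² + (Rs + S)/(s² + 6)


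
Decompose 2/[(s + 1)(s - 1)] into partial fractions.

2/(s + 1)(s - 1) = α/(s + 1) + β/(s - 1). α = 2/(-1 - 1) = -1, β = 2/(1 + 1) = 1
Result: -1/(s + 1) + 1/(s - 1)


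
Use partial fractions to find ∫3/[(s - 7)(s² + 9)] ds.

Cover-up at s=7: P = 3/(7²+9) = 3/58. Coeff matching: Q = -3/58, R = -21/58. Decomposition: (3/58)/(s - 7) - ((3/58)s + 21/58)/(s² + 9). Integrate: linear → ln, quadratic → (1/2)ln + arctan: (3/58) ln|(s - 7)| - (3/116) ln(s² + 9) - (7/58) arctan(s/3) + C


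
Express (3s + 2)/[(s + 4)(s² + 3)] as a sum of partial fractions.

At s=-4: P = (3·(-4) + 2)/((-4)² + 3) = -10/19. Q = -P = 10/19, R = 3 - (-4)·P = 17/19
Result: (-10/19)/(s + 4) + ((10/19)s + 17/19)/(s² + 3)


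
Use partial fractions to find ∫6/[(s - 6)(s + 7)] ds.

Decompose: 6/[(s - 6)(s + 7)] = (6/13)/(s - 6) - (6/13)/(s + 7). Integrate each term: (6/13) ln|(s - 6)| - (6/13) ln|(s + 7)| + C


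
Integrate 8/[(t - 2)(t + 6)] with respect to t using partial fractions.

Decompose: 8/[(t - 2)(t + 6)] = 1/(t - 2) - 1/(t + 6). Integrate each term: ln|(t - 2)| - ln|(t + 6)| + C


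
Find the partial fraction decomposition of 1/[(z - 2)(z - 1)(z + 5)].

Using cover-up method: P = 1/7, Q = -1/6, R = 1/42
Result: (1/7)/(z - 2) - (1/6)/(z - 1) + (1/42)/(z + 5)


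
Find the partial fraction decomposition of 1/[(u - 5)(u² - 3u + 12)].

Cover-up at u = 5: P = 1/(5² - 3·5 + 12) = 1/22. Then Q = -P = -1/22, R = -P·(-3 + 5) = -1/11
Result: (1/22)/(u - 5) - ((1/22)u + 1/11)/(u² - 3u + 12)


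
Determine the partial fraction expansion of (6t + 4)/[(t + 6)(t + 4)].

At t=-6: P = (6·(-6) + 4)/(-6 + 4) = 16. At t=-4: Q = (6·(-4) + 4)/(-4 + 6) = -10
Result: 16/(t + 6) - 10/(t + 4)


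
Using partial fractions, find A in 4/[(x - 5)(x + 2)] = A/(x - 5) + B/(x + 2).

Cover-up at x = 5: A = 4/(5 + 2) = 4/7


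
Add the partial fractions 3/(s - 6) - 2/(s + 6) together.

Common denominator (s - 6)(s + 6). Numerator: 3(s + 6) - 2(s - 6) = (3s + 18) - (2s - 12) = s + 30
Result: (s + 30)/[(s - 6)(s + 6)]


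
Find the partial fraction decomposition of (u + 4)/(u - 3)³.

(u + 4) = A(u - 3)² + B(u - 3) + C. At u = 3: C = 1·3 + 4 = 7. Coefficients: A = 0, B = 1
Result: 1/(u - 3)² + 7/(u - 3)³


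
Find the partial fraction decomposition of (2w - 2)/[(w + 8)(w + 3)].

At w=-8: P = (2·(-8) - 2)/(-8 + 3) = 18/5. At w=-3: Q = (2·(-3) - 2)/(-3 + 8) = -8/5
Result: (18/5)/(w + 8) - (8/5)/(w + 3)


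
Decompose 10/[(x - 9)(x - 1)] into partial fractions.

10/(x - 9)(x - 1) = A/(x - 9) + B/(x - 1). A = 10/(9 - 1) = 5/4, B = 10/(1 - 9) = -5/4
Result: (5/4)/(x - 9) - (5/4)/(x - 1)


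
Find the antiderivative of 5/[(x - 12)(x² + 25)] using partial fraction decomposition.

Cover-up at x=12: α = 5/(12²+25) = 5/169. Coeff matching: β = -5/169, γ = -60/169. Decomposition: (5/169)/(x - 12) - ((5/169)x + 60/169)/(x² + 25). Integrate: linear → ln, quadratic → (1/2)ln + arctan: (5/169) ln|(x - 12)| - (5/338) ln(x² + 25) - (12/169) arctan(x/5) + C


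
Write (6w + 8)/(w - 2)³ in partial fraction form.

(6w + 8) = α(w - 2)² + β(w - 2) + γ. At w = 2: γ = 6·2 + 8 = 20. Coefficients: α = 0, β = 6
Result: 6/(w - 2)² + 20/(w - 2)³


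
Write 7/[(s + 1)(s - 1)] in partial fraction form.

7/(s + 1)(s - 1) = α/(s + 1) + β/(s - 1). α = 7/(-1 - 1) = -7/2, β = 7/(1 + 1) = 7/2
Result: (-7/2)/(s + 1) + (7/2)/(s - 1)


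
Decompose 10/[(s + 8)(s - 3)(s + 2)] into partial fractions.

Using cover-up method: A = 5/33, B = 2/11, C = -1/3
Result: (5/33)/(s + 8) + (2/11)/(s - 3) - (1/3)/(s + 2)


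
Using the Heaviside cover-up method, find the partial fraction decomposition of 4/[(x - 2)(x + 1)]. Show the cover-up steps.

Cover (x - 2): set x=2, get P = 4/(2 + 1) = 4/3. Cover (x + 1): set x=-1, get Q = 4/(-1 - 2) = -4/3.
Result: (4/3)/(x - 2) - (4/3)/(x + 1)


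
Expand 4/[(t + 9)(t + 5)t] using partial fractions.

Using cover-up method: P = 1/9, Q = -1/5, R = 4/45
Result: (1/9)/(t + 9) - (1/5)/(t + 5) + (4/45)/t


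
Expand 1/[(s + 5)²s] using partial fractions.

Cover-up at s=0: C = 1/(0 + 5)² = 1/25. Cover-up at s=-5: B = 1/(-5 - 0) = -1/5. Comparing s² coeff: A = -C = -1/25
Result: (-1/25)/(s + 5) - (1/5)/(s + 5)² + (1/25)/s


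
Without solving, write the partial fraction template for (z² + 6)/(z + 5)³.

Repeated linear factor (power 3): A/(z + 5) + B/(z + 5)² + C/(z + 5)³


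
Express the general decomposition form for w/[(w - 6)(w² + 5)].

Linear + irreducible quadratic: P/(w - 6) + (Qw + R)/(w² + 5)


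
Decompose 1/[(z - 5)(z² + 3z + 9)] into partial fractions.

Cover-up at z = 5: α = 1/(5² + 3·5 + 9) = 1/49. Then β = -α = -1/49, γ = -α·(3 + 5) = -8/49
Result: (1/49)/(z - 5) - ((1/49)z + 8/49)/(z² + 3z + 9)


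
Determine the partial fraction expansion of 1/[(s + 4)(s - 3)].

1/(s + 4)(s - 3) = P/(s + 4) + Q/(s - 3). P = 1/(-4 - 3) = -1/7, Q = 1/(3 + 4) = 1/7
Result: (-1/7)/(s + 4) + (1/7)/(s - 3)


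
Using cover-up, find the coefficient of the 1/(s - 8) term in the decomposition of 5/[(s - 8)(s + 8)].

Cover (s - 8), set s=8: 5/((s + 8) at s=8) = 5/(16) = 5/16


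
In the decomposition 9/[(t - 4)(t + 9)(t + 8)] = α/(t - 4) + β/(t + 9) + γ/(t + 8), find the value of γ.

Cover-up at t = -8: γ = 9/[(-8 - 4)(-8 + 9)] = 9/[(-12)(1)] = -9/12 = -3/4


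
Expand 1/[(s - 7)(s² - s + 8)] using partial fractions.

Cover-up at s = 7: α = 1/(7² - 1·7 + 8) = 1/50. Then β = -α = -1/50, γ = -α·(-1 + 7) = -3/25
Result: (1/50)/(s - 7) - ((1/50)s + 3/25)/(s² - s + 8)


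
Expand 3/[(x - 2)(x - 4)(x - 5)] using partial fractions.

Using cover-up method: A = 1/2, B = -3/2, C = 1
Result: (1/2)/(x - 2) - (3/2)/(x - 4) + 1/(x - 5)


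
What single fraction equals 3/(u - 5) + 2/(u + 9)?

Common denominator (u - 5)(u + 9). Numerator: 3(u + 9) + 2(u - 5) = (3u + 27) + (2u - 10) = 5u + 17
Result: (5u + 17)/[(u - 5)(u + 9)]


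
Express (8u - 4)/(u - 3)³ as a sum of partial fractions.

(8u - 4) = α(u - 3)² + β(u - 3) + γ. At u = 3: γ = 8·3 - 4 = 20. Coefficients: α = 0, β = 8
Result: 8/(u - 3)² + 20/(u - 3)³


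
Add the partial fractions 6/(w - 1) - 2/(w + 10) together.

Common denominator (w - 1)(w + 10). Numerator: 6(w + 10) - 2(w - 1) = (6w + 60) - (2w - 2) = 4w + 62
Result: (4w + 62)/[(w - 1)(w + 10)]


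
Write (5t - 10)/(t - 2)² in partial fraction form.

(5t - 10) = A(t - 2) + B. At t = 2: B = 5·2 - 10 = 0. Coeff of t: A = 5
Result: 5/(t - 2)


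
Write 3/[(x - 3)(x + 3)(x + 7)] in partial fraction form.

Using cover-up method: P = 1/20, Q = -1/8, R = 3/40
Result: (1/20)/(x - 3) - (1/8)/(x + 3) + (3/40)/(x + 7)


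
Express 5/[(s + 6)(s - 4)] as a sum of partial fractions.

5/(s + 6)(s - 4) = A/(s + 6) + B/(s - 4). A = 5/(-6 - 4) = -1/2, B = 5/(4 + 6) = 1/2
Result: (-1/2)/(s + 6) + (1/2)/(s - 4)


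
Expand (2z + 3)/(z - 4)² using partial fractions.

(2z + 3) = A(z - 4) + B. At z = 4: B = 2·4 + 3 = 11. Coeff of z: A = 2
Result: 2/(z - 4) + 11/(z - 4)²


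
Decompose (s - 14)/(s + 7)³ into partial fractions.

(s - 14) = P(s + 7)² + Q(s + 7) + R. At s = -7: R = 1·(-7) - 14 = -21. Coefficients: P = 0, Q = 1
Result: 1/(s + 7)² - 21/(s + 7)³


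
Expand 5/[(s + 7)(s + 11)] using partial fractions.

5/(s + 7)(s + 11) = A/(s + 7) + B/(s + 11). A = 5/(-7 + 11) = 5/4, B = 5/(-11 + 7) = -5/4
Result: (5/4)/(s + 7) - (5/4)/(s + 11)


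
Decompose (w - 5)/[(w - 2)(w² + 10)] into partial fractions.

At w=2: P = (1·2 - 5)/(2² + 10) = -3/14. Q = -P = 3/14, R = 1 - 2·P = 10/7
Result: (-3/14)/(w - 2) + ((3/14)w + 10/7)/(w² + 10)


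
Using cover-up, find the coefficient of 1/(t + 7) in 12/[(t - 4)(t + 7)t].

Cover (t + 7), set t=-7: 12/[(-7 - 4)(-7 - 0)] = 12/77


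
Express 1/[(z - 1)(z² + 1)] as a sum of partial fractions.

Cover-up at z = 1: P = 1/(1² + 1) = 1/2. Then Q = -P = -1/2, R = -P·(0 + 1) = -1/2
Result: (1/2)/(z - 1) - ((1/2)z + 1/2)/(z² + 1)


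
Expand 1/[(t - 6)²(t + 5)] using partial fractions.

Cover-up at t=-5: R = 1/(-5 - 6)² = 1/121. Cover-up at t=6: Q = 1/(6 + 5) = 1/11. Comparing t² coeff: P = -R = -1/121
Result: (-1/121)/(t - 6) + (1/11)/(t - 6)² + (1/121)/(t + 5)


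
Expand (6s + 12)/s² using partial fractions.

(6s + 12) = As + B. At s = 0: B = 6·0 + 12 = 12. Coeff of s: A = 6
Result: 6/s + 12/s²


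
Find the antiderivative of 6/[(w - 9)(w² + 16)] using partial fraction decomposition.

Cover-up at w=9: P = 6/(9²+16) = 6/97. Coeff matching: Q = -6/97, R = -54/97. Decomposition: (6/97)/(w - 9) - ((6/97)w + 54/97)/(w² + 16). Integrate: linear → ln, quadratic → (1/2)ln + arctan: (6/97) ln|(w - 9)| - (3/97) ln(w² + 16) - (27/194) arctan(w/4) + C


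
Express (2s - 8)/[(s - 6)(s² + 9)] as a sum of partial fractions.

At s=6: P = (2·6 - 8)/(6² + 9) = 4/45. Q = -P = -4/45, R = 2 - 6·P = 22/15
Result: (4/45)/(s - 6) - ((4/45)s - 22/15)/(s² + 9)


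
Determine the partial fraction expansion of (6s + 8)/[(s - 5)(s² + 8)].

At s=5: A = (6·5 + 8)/(5² + 8) = 38/33. B = -A = -38/33, C = 6 - 5·A = 8/33
Result: (38/33)/(s - 5) - ((38/33)s - 8/33)/(s² + 8)


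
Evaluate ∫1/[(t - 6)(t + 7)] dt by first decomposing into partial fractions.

Decompose: 1/[(t - 6)(t + 7)] = (1/13)/(t - 6) - (1/13)/(t + 7). Integrate each term: (1/13) ln|(t - 6)| - (1/13) ln|(t + 7)| + C


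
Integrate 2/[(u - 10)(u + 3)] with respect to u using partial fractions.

Decompose: 2/[(u - 10)(u + 3)] = (2/13)/(u - 10) - (2/13)/(u + 3). Integrate each term: (2/13) ln|(u - 10)| - (2/13) ln|(u + 3)| + C


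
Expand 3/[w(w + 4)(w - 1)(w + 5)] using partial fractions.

Using Heaviside cover-up: (-3/20)/w + (3/20)/(w + 4) + (1/10)/(w - 1) - (1/10)/(w + 5)


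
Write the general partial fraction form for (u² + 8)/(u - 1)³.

Repeated linear factor (power 3): A/(u - 1) + B/(u - 1)² + C/(u - 1)³


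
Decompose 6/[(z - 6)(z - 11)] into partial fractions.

6/(z - 6)(z - 11) = α/(z - 6) + β/(z - 11). α = 6/(6 - 11) = -6/5, β = 6/(11 - 6) = 6/5
Result: (-6/5)/(z - 6) + (6/5)/(z - 11)


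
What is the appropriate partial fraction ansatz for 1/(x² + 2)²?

Repeated quadratic factor: (αx + β)/(x² + 2) + (γx + δ)/(x² + 2)²


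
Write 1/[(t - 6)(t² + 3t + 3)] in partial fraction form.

Cover-up at t = 6: α = 1/(6² + 3·6 + 3) = 1/57. Then β = -α = -1/57, γ = -α·(3 + 6) = -3/19
Result: (1/57)/(t - 6) - ((1/57)t + 3/19)/(t² + 3t + 3)


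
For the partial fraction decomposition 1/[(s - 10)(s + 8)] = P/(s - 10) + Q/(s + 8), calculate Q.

Cover-up at s = -8: Q = 1/(-8 - 10) = -1/18


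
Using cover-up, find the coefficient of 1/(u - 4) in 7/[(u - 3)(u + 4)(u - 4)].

Cover (u - 4), set u=4: 7/[(4 - 3)(4 + 4)] = 7/8


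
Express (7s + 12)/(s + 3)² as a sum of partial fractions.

(7s + 12) = P(s + 3) + Q. At s = -3: Q = 7·(-3) + 12 = -9. Coeff of s: P = 7
Result: 7/(s + 3) - 9/(s + 3)²


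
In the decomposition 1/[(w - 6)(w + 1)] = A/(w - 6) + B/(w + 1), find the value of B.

Cover-up at w = -1: B = 1/(-1 - 6) = -1/7


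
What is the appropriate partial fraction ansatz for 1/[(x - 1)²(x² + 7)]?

Repeated linear + quadratic: α/(x - 1) + β/(x - 1)² + (γx + δ)/(x² + 7)


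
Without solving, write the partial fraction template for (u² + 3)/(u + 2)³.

Repeated linear factor (power 3): A/(u + 2) + B/(u + 2)² + C/(u + 2)³


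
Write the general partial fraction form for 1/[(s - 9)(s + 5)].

Distinct linear factors: α/(s - 9) + β/(s + 5)


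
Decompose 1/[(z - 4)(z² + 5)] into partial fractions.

Cover-up at z = 4: P = 1/(4² + 5) = 1/21. Then Q = -P = -1/21, R = -P·(0 + 4) = -4/21
Result: (1/21)/(z - 4) - ((1/21)z + 4/21)/(z² + 5)


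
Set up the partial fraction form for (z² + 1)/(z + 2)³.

Repeated linear factor (power 3): α/(z + 2) + β/(z + 2)² + γ/(z + 2)³


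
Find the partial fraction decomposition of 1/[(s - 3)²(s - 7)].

Cover-up at s=7: C = 1/(7 - 3)² = 1/16. Cover-up at s=3: B = 1/(3 - 7) = -1/4. Comparing s² coeff: A = -C = -1/16
Result: (-1/16)/(s - 3) - (1/4)/(s - 3)² + (1/16)/(s - 7)


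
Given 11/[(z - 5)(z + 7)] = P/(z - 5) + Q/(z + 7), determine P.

Cover-up at z = 5: P = 11/(5 + 7) = 11/12


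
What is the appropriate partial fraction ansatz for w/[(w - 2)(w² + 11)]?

Linear + irreducible quadratic: α/(w - 2) + (βw + γ)/(w² + 11)


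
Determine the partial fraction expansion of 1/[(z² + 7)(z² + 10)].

Coefficient matching gives α = γ = 0, β = 1/(10-7) = 1/3, δ = -β = -1/3
Result: (1/3)/(z² + 7) - (1/3)/(z² + 10)


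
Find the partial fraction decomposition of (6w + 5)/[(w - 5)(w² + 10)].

At w=5: A = (6·5 + 5)/(5² + 10) = 1. B = -A = -1, C = 6 - 5·A = 1
Result: 1/(w - 5) - (w - 1)/(w² + 10)


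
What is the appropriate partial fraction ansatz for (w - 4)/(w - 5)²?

Repeated linear factor: α/(w - 5) + β/(w - 5)²


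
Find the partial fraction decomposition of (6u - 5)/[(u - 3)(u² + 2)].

At u=3: A = (6·3 - 5)/(3² + 2) = 13/11. B = -A = -13/11, C = 6 - 3·A = 27/11
Result: (13/11)/(u - 3) - ((13/11)u - 27/11)/(u² + 2)


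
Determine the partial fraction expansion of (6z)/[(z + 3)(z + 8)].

At z=-3: P = (6·(-3) + 0)/(-3 + 8) = -18/5. At z=-8: Q = (6·(-8) + 0)/(-8 + 3) = 48/5
Result: (-18/5)/(z + 3) + (48/5)/(z + 8)


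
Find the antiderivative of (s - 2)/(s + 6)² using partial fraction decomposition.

Decompose: α = 1, β = 1·(-6) - 2 = -8, so (s - 2)/(s + 6)² = 1/(s + 6) - 8/(s + 6)². Integrate: ∫ α/(s + 6) ds = ln|(s + 6)|; ∫ β/(s + 6)² ds = 8/(s + 6). Sum: ln|(s + 6)| + 8/(s + 6) + C
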